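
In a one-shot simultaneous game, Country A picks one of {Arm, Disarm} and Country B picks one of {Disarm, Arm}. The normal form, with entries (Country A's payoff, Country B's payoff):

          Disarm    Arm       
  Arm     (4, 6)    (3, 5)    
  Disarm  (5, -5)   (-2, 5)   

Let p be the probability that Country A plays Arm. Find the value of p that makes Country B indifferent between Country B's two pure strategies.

Country A's mix must leave Country B indifferent between Disarm and Arm.
  Country B's payoff to Disarm: p·6 + (1−p)·(-5) = 11p - 5
  Country B's payoff to Arm: p·5 + (1−p)·5 = 5
  11p - 5 = 5  ⇒  11p = 10  ⇒  p = 10/11.

p = 10/11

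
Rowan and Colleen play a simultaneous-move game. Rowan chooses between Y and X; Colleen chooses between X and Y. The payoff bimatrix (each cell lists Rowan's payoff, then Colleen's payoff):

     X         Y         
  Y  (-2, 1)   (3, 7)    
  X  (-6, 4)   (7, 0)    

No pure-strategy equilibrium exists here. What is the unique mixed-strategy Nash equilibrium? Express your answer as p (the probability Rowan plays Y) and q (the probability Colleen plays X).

For Colleen to be willing to mix, Colleen must be indifferent between X and Y, which pins down Rowan's mix.
  Colleen's expected payoff from X: p·1 + (1−p)·4 = -3p + 4
  Colleen's expected payoff from Y: p·7 + (1−p)·0 = 7p
  -3p + 4 = 7p  ⇒  -10p = -4  ⇒  p = 2/5.
Rowan's indifference between Y and X determines Colleen's mixing probability q:
  Rowan's payoff from Y: q·(-2) + (1−q)·3 = -5q + 3
  Rowan's payoff from X: q·(-6) + (1−q)·7 = -13q + 7
  -5q + 3 = -13q + 7  ⇒  8q = 4  ⇒  q = 1/2.

p = 2/5, q = 1/2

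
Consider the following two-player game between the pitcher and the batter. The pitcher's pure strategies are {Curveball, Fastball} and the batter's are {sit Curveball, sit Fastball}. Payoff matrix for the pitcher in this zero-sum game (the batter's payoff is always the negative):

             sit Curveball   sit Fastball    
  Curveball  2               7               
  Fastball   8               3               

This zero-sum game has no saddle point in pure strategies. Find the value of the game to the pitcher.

v = 5

In a mixed equilibrium the pitcher is indifferent between Curveball and Fastball; this condition fixes q.
  the pitcher's expected payoff from Curveball: q·2 + (1−q)·7 = -5q + 7
  the pitcher's expected payoff from Fastball: q·8 + (1−q)·3 = 5q + 3
  -5q + 7 = 5q + 3  ⇒  -10q = -4  ⇒  q = 2/5.
The value is the pitcher's expected payoff against this mix (using Curveball): (2/5)·2 + (3/5)·7 = 5.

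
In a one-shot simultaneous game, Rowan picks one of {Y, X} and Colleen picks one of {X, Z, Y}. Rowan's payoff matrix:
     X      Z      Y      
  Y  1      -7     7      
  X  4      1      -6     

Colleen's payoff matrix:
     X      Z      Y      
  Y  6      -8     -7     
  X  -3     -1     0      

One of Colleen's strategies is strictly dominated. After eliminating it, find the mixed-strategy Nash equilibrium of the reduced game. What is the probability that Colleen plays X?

q = 13/16

Colleen's strategy Z is strictly dominated by Y: -7 > -8 and 0 > -1. Eliminate Z.
Colleen's mix must leave Rowan indifferent between Y and X.
  Rowan's payoff to Y: q·1 + (1−q)·7 = -6q + 7
  Rowan's payoff to X: q·4 + (1−q)·(-6) = 10q - 6
  -6q + 7 = 10q - 6  ⇒  -16q = -13  ⇒  q = 13/16.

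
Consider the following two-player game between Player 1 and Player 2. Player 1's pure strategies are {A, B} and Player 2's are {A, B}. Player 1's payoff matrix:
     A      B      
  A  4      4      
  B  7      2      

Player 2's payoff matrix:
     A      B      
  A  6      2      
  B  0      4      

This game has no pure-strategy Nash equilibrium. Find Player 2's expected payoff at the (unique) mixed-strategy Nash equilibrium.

3

Player 1's mix must leave Player 2 indifferent between A and B.
  Player 2's payoff from A: p·6 + (1−p)·0 = 6p
  Player 2's payoff from B: p·2 + (1−p)·4 = -2p + 4
  6p = -2p + 4  ⇒  8p = 4  ⇒  p = 1/2.
At equilibrium Player 2 is indifferent across columns, so Player 2's payoff equals the payoff from A: (1/2)·6 + (1/2)·0 = 3.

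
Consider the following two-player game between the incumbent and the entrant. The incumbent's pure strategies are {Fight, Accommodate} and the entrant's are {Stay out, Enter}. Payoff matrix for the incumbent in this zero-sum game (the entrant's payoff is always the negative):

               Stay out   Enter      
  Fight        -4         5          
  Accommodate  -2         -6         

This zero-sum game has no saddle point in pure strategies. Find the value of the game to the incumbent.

v = -34/13

The incumbent's indifference between Fight and Accommodate determines the entrant's mixing probability q:
  the incumbent's payoff from Fight: q·(-4) + (1−q)·5 = -9q + 5
  the incumbent's payoff from Accommodate: q·(-2) + (1−q)·(-6) = 4q - 6
  -9q + 5 = 4q - 6  ⇒  -13q = -11  ⇒  q = 11/13.
The value is the incumbent's expected payoff against this mix (using Fight): (11/13)·(-4) + (2/13)·5 = -34/13.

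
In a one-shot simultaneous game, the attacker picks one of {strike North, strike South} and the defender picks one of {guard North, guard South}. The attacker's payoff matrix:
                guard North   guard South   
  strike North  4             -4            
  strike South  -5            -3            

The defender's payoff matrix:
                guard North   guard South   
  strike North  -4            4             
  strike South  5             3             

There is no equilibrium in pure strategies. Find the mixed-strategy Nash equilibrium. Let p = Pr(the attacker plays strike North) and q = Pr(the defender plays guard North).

For the defender to be willing to mix, the defender must be indifferent between guard North and guard South, which pins down the attacker's mix.
  the defender's payoff from guard North: p·(-4) + (1−p)·5 = -9p + 5
  the defender's payoff from guard South: p·4 + (1−p)·3 = p + 3
  -9p + 5 = p + 3  ⇒  -10p = -2  ⇒  p = 1/5.
The defender's mix must leave the attacker indifferent between strike North and strike South.
  the attacker's expected payoff from strike North: q·4 + (1−q)·(-4) = 8q - 4
  the attacker's expected payoff from strike South: q·(-5) + (1−q)·(-3) = -2q - 3
  8q - 4 = -2q - 3  ⇒  10q = 1  ⇒  q = 1/10.

p = 1/5, q = 1/10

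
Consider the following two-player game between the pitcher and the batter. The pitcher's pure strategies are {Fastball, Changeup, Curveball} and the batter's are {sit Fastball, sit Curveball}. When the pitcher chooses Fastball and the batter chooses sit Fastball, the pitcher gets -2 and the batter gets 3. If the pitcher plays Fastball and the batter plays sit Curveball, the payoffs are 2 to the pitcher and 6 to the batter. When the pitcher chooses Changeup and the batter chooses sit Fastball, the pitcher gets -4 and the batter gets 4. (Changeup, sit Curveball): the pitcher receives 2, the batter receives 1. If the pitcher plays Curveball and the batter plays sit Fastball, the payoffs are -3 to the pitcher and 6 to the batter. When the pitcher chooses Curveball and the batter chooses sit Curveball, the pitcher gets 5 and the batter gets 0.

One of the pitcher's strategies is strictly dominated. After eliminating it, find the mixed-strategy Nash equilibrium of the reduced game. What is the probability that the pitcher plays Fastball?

The pitcher's strategy Changeup is strictly dominated by Curveball: -3 > -4 and 5 > 2. Eliminate Changeup.
Set the batter's expected payoff from sit Fastball equal to that from sit Curveball:
  the batter's payoff to sit Fastball: p·3 + (1−p)·6 = -3p + 6
  the batter's payoff to sit Curveball: p·6 + (1−p)·0 = 6p
  -3p + 6 = 6p  ⇒  -9p = -6  ⇒  p = 2/3.

p = 2/3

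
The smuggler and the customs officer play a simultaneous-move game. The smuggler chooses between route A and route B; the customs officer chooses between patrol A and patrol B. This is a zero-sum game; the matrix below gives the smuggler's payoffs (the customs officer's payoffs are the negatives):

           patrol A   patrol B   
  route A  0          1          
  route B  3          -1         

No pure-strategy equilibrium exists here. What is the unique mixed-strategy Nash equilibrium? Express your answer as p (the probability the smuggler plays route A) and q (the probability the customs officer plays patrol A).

The customs officer's indifference between patrol A and patrol B determines the smuggler's mixing probability p:
  the customs officer's expected payoff from patrol A: p·0 + (1−p)·(-3) = 3p - 3
  the customs officer's expected payoff from patrol B: p·(-1) + (1−p)·1 = -2p + 1
  3p - 3 = -2p + 1  ⇒  5p = 4  ⇒  p = 4/5.
For the smuggler to be willing to mix, the smuggler must be indifferent between route A and route B, which pins down the customs officer's mix.
  the smuggler's payoff from route A: q·0 + (1−q)·1 = -q + 1
  the smuggler's payoff from route B: q·3 + (1−q)·(-1) = 4q - 1
  -q + 1 = 4q - 1  ⇒  -5q = -2  ⇒  q = 2/5.

p = 4/5, q = 2/5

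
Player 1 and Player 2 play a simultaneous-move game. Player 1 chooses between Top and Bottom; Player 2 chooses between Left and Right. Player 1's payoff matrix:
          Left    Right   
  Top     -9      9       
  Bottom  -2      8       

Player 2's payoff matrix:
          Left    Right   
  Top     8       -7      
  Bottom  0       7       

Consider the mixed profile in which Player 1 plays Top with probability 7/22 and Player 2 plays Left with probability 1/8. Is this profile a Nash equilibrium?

Check Player 2's indifference given Player 1's mix p = 7/22:
  payoff from Left = 28/11; payoff from Right = 28/11 — equal.
Check Player 1's indifference given Player 2's mix q = 1/8:
  payoff from Top = 27/4; payoff from Bottom = 27/4 — equal.
Both players are indifferent, so neither can profitably deviate.

Yes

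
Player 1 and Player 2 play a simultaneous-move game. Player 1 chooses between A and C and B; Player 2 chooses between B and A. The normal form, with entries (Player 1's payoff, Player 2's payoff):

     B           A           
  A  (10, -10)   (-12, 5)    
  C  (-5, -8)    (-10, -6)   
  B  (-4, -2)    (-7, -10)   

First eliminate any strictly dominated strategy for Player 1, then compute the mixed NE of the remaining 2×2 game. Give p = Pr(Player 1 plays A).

Player 1's strategy C is strictly dominated by B: -4 > -5 and -7 > -10. Eliminate C.
Player 1's mix must leave Player 2 indifferent between B and A.
  Player 2's expected payoff from B: p·(-10) + (1−p)·(-2) = -8p - 2
  Player 2's expected payoff from A: p·5 + (1−p)·(-10) = 15p - 10
  -8p - 2 = 15p - 10  ⇒  -23p = -8  ⇒  p = 8/23.

p = 8/23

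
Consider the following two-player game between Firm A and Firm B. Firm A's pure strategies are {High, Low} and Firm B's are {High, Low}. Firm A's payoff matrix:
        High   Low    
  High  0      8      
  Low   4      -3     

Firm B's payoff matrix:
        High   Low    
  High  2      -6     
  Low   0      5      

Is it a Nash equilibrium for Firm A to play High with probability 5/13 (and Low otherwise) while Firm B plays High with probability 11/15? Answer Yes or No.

Check Firm B's indifference given Firm A's mix p = 5/13:
  payoff from High = 10/13; payoff from Low = 10/13 — equal.
Check Firm A's indifference given Firm B's mix q = 11/15:
  payoff from High = 32/15; payoff from Low = 32/15 — equal.
Both players are indifferent, so neither can profitably deviate.

Yes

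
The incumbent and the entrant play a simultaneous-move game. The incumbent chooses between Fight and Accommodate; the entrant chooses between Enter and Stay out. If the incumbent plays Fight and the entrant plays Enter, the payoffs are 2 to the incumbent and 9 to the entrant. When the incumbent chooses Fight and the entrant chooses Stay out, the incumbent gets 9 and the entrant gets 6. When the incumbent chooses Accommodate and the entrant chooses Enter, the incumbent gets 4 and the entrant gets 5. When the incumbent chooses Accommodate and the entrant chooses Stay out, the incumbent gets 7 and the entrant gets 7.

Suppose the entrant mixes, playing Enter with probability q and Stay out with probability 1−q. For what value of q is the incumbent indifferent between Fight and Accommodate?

q = 1/2

The entrant's mix must leave the incumbent indifferent between Fight and Accommodate.
  the incumbent's expected payoff from Fight: q·2 + (1−q)·9 = -7q + 9
  the incumbent's expected payoff from Accommodate: q·4 + (1−q)·7 = -3q + 7
  -7q + 9 = -3q + 7  ⇒  -4q = -2  ⇒  q = 1/2.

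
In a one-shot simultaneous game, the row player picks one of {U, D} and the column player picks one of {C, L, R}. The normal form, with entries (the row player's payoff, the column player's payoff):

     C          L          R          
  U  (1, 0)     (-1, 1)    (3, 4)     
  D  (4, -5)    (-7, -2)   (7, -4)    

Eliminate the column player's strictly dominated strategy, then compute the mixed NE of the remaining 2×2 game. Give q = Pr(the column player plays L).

The column player's strategy C is strictly dominated by L: 1 > 0 and -2 > -5. Eliminate C.
Set the row player's expected payoff from U equal to that from D:
  the row player's payoff to U: q·(-1) + (1−q)·3 = -4q + 3
  the row player's payoff to D: q·(-7) + (1−q)·7 = -14q + 7
  -4q + 3 = -14q + 7  ⇒  10q = 4  ⇒  q = 2/5.

q = 2/5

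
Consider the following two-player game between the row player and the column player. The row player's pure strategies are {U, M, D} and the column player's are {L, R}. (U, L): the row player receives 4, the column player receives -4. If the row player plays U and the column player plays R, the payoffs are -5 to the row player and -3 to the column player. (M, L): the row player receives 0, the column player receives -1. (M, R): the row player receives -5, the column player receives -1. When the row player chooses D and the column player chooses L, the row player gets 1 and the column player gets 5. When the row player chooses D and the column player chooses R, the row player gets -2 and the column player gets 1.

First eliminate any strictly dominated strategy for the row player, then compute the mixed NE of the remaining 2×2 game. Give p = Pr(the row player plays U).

p = 4/5

The row player's strategy M is strictly dominated by D: 1 > 0 and -2 > -5. Eliminate M.
Set the column player's expected payoff from L equal to that from R:
  the column player's payoff from L: p·(-4) + (1−p)·5 = -9p + 5
  the column player's payoff from R: p·(-3) + (1−p)·1 = -4p + 1
  -9p + 5 = -4p + 1  ⇒  -5p = -4  ⇒  p = 4/5.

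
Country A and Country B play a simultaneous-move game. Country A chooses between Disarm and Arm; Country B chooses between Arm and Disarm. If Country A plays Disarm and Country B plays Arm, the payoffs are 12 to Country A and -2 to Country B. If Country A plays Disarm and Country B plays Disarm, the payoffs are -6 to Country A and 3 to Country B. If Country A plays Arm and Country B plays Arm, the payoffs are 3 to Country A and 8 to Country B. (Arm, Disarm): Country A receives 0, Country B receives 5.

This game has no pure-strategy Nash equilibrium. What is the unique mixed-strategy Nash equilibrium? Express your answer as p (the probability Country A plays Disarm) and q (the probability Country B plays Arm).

Set Country B's expected payoff from Arm equal to that from Disarm:
  Country B's expected payoff from Arm: p·(-2) + (1−p)·8 = -10p + 8
  Country B's expected payoff from Disarm: p·3 + (1−p)·5 = -2p + 5
  -10p + 8 = -2p + 5  ⇒  -8p = -3  ⇒  p = 3/8.
Country B's mix must leave Country A indifferent between Disarm and Arm.
  Country A's payoff to Disarm: q·12 + (1−q)·(-6) = 18q - 6
  Country A's payoff to Arm: q·3 + (1−q)·0 = 3q
  18q - 6 = 3q  ⇒  15q = 6  ⇒  q = 2/5.

p = 3/8, q = 2/5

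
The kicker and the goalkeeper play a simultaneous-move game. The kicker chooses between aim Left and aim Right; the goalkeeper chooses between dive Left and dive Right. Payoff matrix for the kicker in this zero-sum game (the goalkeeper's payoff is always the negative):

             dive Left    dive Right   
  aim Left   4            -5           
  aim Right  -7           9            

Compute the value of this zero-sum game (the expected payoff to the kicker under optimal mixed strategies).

v = 1/25

Set the kicker's expected payoff from aim Left equal to that from aim Right:
  the kicker's payoff from aim Left: q·4 + (1−q)·(-5) = 9q - 5
  the kicker's payoff from aim Right: q·(-7) + (1−q)·9 = -16q + 9
  9q - 5 = -16q + 9  ⇒  25q = 14  ⇒  q = 14/25.
The value is the kicker's expected payoff against this mix (using aim Left): (14/25)·4 + (11/25)·(-5) = 1/25.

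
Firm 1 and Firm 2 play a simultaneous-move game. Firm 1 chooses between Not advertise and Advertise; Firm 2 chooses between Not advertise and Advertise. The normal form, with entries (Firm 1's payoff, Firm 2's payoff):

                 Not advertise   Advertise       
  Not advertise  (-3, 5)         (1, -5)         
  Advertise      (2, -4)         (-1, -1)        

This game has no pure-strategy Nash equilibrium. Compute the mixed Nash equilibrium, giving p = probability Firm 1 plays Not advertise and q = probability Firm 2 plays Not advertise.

p = 3/13, q = 2/7

Set Firm 2's expected payoff from Not advertise equal to that from Advertise:
  Firm 2's payoff from Not advertise: p·5 + (1−p)·(-4) = 9p - 4
  Firm 2's payoff from Advertise: p·(-5) + (1−p)·(-1) = -4p - 1
  9p - 4 = -4p - 1  ⇒  13p = 3  ⇒  p = 3/13.
Set Firm 1's expected payoff from Not advertise equal to that from Advertise:
  Firm 1's expected payoff from Not advertise: q·(-3) + (1−q)·1 = -4q + 1
  Firm 1's expected payoff from Advertise: q·2 + (1−q)·(-1) = 3q - 1
  -4q + 1 = 3q - 1  ⇒  -7q = -2  ⇒  q = 2/7.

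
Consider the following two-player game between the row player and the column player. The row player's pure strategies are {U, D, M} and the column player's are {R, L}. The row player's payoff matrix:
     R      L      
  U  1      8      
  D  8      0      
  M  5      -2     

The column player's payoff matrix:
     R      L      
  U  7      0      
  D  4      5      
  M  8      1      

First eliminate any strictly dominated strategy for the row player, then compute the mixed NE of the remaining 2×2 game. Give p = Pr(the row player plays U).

p = 1/8

The row player's strategy M is strictly dominated by D: 8 > 5 and 0 > -2. Eliminate M.
The column player's indifference between R and L determines the row player's mixing probability p:
  the column player's payoff from R: p·7 + (1−p)·4 = 3p + 4
  the column player's payoff from L: p·0 + (1−p)·5 = -5p + 5
  3p + 4 = -5p + 5  ⇒  8p = 1  ⇒  p = 1/8.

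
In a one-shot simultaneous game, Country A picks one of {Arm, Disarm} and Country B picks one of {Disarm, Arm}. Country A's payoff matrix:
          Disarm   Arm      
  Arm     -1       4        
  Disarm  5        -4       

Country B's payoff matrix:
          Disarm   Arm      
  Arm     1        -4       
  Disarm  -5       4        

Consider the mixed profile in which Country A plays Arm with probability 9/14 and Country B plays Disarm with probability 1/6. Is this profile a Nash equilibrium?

No

Given Country B's mix q = 1/6, Country A's payoff from Arm is 19/6 but from Disarm is -5/2. Country A strictly prefers Arm, so Country A would not mix.
So the proposed profile is not a Nash equilibrium.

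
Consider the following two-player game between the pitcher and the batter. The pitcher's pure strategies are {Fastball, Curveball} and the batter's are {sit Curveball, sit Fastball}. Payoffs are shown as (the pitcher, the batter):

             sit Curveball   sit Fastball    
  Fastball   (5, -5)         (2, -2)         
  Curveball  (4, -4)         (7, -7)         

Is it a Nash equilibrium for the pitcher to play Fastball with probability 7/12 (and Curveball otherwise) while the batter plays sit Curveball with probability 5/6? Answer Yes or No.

Given the pitcher's mix p = 7/12, the batter's payoff from sit Curveball is -55/12 but from sit Fastball is -49/12. The batter strictly prefers sit Fastball, so the batter would not mix.
So the proposed profile is not a Nash equilibrium.

No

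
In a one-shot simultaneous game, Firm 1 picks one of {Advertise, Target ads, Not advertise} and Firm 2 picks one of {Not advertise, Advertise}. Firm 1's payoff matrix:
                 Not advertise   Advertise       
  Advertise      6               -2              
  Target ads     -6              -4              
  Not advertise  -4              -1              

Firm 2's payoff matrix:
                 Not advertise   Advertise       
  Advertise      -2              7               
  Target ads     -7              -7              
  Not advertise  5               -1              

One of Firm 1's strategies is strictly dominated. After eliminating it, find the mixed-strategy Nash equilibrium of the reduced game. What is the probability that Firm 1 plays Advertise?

Firm 1's strategy Target ads is strictly dominated by Not advertise: -4 > -6 and -1 > -4. Eliminate Target ads.
Set Firm 2's expected payoff from Not advertise equal to that from Advertise:
  Firm 2's expected payoff from Not advertise: p·(-2) + (1−p)·5 = -7p + 5
  Firm 2's expected payoff from Advertise: p·7 + (1−p)·(-1) = 8p - 1
  -7p + 5 = 8p - 1  ⇒  -15p = -6  ⇒  p = 2/5.

p = 2/5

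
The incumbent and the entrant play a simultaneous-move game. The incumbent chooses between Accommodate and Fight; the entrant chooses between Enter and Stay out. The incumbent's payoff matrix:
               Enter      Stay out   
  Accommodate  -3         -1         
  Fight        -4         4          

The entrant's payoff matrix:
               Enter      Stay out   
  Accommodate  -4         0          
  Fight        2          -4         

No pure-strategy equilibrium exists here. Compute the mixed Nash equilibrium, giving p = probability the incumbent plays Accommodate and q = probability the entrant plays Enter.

In a mixed equilibrium the entrant is indifferent between Enter and Stay out; this condition fixes p.
  the entrant's payoff from Enter: p·(-4) + (1−p)·2 = -6p + 2
  the entrant's payoff from Stay out: p·0 + (1−p)·(-4) = 4p - 4
  -6p + 2 = 4p - 4  ⇒  -10p = -6  ⇒  p = 3/5.
In a mixed equilibrium the incumbent is indifferent between Accommodate and Fight; this condition fixes q.
  the incumbent's payoff from Accommodate: q·(-3) + (1−q)·(-1) = -2q - 1
  the incumbent's payoff from Fight: q·(-4) + (1−q)·4 = -8q + 4
  -2q - 1 = -8q + 4  ⇒  6q = 5  ⇒  q = 5/6.

p = 3/5, q = 5/6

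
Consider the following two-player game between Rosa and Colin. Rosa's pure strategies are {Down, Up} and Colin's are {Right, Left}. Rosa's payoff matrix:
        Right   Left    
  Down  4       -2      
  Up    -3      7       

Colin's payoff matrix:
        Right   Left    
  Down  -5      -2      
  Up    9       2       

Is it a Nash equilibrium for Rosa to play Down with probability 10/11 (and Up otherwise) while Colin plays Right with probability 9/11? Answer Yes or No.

No

Given Rosa's mix p = 10/11, Colin's payoff from Right is -41/11 but from Left is -18/11. Colin strictly prefers Left, so Colin would not mix.
So the proposed profile is not a Nash equilibrium.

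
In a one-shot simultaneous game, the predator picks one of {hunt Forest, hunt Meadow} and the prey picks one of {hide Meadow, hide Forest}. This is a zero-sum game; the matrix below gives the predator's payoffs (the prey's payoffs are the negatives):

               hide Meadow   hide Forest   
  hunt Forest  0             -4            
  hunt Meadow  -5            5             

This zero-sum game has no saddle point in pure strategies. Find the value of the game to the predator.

Set the predator's expected payoff from hunt Forest equal to that from hunt Meadow:
  the predator's payoff from hunt Forest: q·0 + (1−q)·(-4) = 4q - 4
  the predator's payoff from hunt Meadow: q·(-5) + (1−q)·5 = -10q + 5
  4q - 4 = -10q + 5  ⇒  14q = 9  ⇒  q = 9/14.
The value is the predator's expected payoff against this mix (using hunt Forest): (9/14)·0 + (5/14)·(-4) = -10/7.

v = -10/7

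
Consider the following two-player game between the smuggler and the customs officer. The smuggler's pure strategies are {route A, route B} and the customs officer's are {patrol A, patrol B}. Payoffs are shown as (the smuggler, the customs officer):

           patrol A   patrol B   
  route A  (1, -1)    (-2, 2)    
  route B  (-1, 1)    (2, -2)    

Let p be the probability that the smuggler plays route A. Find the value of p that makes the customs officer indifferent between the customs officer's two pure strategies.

p = 1/2

The customs officer's indifference between patrol A and patrol B determines the smuggler's mixing probability p:
  the customs officer's expected payoff from patrol A: p·(-1) + (1−p)·1 = -2p + 1
  the customs officer's expected payoff from patrol B: p·2 + (1−p)·(-2) = 4p - 2
  -2p + 1 = 4p - 2  ⇒  -6p = -3  ⇒  p = 1/2.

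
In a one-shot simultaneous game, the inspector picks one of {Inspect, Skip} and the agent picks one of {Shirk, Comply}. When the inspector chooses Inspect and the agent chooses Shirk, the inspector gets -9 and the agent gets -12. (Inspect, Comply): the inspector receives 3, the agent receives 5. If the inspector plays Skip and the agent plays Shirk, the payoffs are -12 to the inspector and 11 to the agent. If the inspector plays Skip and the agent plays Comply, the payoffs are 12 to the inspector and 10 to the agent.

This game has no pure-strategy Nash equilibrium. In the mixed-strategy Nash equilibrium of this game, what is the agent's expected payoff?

175/18

Set the agent's expected payoff from Shirk equal to that from Comply:
  the agent's payoff from Shirk: p·(-12) + (1−p)·11 = -23p + 11
  the agent's payoff from Comply: p·5 + (1−p)·10 = -5p + 10
  -23p + 11 = -5p + 10  ⇒  -18p = -1  ⇒  p = 1/18.
At equilibrium the agent is indifferent across columns, so the agent's payoff equals the payoff from Shirk: (1/18)·(-12) + (17/18)·11 = 175/18.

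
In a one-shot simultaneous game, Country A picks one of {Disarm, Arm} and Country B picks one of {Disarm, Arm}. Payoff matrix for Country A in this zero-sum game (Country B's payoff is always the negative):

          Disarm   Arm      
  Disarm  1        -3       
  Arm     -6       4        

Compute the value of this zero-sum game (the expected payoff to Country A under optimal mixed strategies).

v = -1

Country A's indifference between Disarm and Arm determines Country B's mixing probability q:
  Country A's payoff from Disarm: q·1 + (1−q)·(-3) = 4q - 3
  Country A's payoff from Arm: q·(-6) + (1−q)·4 = -10q + 4
  4q - 3 = -10q + 4  ⇒  14q = 7  ⇒  q = 1/2.
The value is Country A's expected payoff against this mix (using Disarm): (1/2)·1 + (1/2)·(-3) = -1.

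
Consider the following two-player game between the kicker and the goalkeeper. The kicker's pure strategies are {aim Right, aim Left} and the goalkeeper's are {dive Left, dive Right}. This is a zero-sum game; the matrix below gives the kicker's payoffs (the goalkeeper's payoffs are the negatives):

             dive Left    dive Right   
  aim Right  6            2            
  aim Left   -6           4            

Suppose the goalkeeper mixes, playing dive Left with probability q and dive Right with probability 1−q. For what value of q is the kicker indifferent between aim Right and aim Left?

The goalkeeper's mix must leave the kicker indifferent between aim Right and aim Left.
  the kicker's payoff to aim Right: q·6 + (1−q)·2 = 4q + 2
  the kicker's payoff to aim Left: q·(-6) + (1−q)·4 = -10q + 4
  4q + 2 = -10q + 4  ⇒  14q = 2  ⇒  q = 1/7.

q = 1/7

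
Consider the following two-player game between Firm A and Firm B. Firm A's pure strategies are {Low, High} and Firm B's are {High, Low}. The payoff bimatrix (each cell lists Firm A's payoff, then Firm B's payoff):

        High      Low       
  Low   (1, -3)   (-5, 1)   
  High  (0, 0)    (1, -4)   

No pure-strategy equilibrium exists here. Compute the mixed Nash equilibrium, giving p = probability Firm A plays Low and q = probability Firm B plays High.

Firm A's mix must leave Firm B indifferent between High and Low.
  Firm B's payoff from High: p·(-3) + (1−p)·0 = -3p
  Firm B's payoff from Low: p·1 + (1−p)·(-4) = 5p - 4
  -3p = 5p - 4  ⇒  -8p = -4  ⇒  p = 1/2.
For Firm A to be willing to mix, Firm A must be indifferent between Low and High, which pins down Firm B's mix.
  Firm A's payoff from Low: q·1 + (1−q)·(-5) = 6q - 5
  Firm A's payoff from High: q·0 + (1−q)·1 = -q + 1
  6q - 5 = -q + 1  ⇒  7q = 6  ⇒  q = 6/7.

p = 1/2, q = 6/7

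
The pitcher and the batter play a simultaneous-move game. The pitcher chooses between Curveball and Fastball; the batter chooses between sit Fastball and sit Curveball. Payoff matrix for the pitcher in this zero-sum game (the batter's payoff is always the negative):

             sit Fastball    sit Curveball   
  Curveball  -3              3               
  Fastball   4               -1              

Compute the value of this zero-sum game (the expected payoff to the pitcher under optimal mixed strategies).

Set the pitcher's expected payoff from Curveball equal to that from Fastball:
  the pitcher's payoff from Curveball: q·(-3) + (1−q)·3 = -6q + 3
  the pitcher's payoff from Fastball: q·4 + (1−q)·(-1) = 5q - 1
  -6q + 3 = 5q - 1  ⇒  -11q = -4  ⇒  q = 4/11.
The value is the pitcher's expected payoff against this mix (using Curveball): (4/11)·(-3) + (7/11)·3 = 9/11.

v = 9/11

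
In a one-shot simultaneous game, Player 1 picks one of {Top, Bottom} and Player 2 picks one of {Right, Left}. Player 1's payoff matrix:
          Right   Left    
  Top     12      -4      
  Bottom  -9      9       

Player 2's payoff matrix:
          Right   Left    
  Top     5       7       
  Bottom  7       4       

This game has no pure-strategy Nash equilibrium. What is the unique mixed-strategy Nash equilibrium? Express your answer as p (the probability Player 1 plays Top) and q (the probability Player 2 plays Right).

In a mixed equilibrium Player 2 is indifferent between Right and Left; this condition fixes p.
  Player 2's expected payoff from Right: p·5 + (1−p)·7 = -2p + 7
  Player 2's expected payoff from Left: p·7 + (1−p)·4 = 3p + 4
  -2p + 7 = 3p + 4  ⇒  -5p = -3  ⇒  p = 3/5.
Player 1's indifference between Top and Bottom determines Player 2's mixing probability q:
  Player 1's payoff to Top: q·12 + (1−q)·(-4) = 16q - 4
  Player 1's payoff to Bottom: q·(-9) + (1−q)·9 = -18q + 9
  16q - 4 = -18q + 9  ⇒  34q = 13  ⇒  q = 13/34.

p = 3/5, q = 13/34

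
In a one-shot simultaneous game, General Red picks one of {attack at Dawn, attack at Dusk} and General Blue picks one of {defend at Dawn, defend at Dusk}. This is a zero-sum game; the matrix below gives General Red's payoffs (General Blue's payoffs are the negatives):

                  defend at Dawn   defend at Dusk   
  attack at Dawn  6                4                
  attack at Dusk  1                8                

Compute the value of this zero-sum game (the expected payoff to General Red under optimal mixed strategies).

v = 44/9

General Blue's mix must leave General Red indifferent between attack at Dawn and attack at Dusk.
  General Red's payoff to attack at Dawn: q·6 + (1−q)·4 = 2q + 4
  General Red's payoff to attack at Dusk: q·1 + (1−q)·8 = -7q + 8
  2q + 4 = -7q + 8  ⇒  9q = 4  ⇒  q = 4/9.
The value is General Red's expected payoff against this mix (using attack at Dawn): (4/9)·6 + (5/9)·4 = 44/9.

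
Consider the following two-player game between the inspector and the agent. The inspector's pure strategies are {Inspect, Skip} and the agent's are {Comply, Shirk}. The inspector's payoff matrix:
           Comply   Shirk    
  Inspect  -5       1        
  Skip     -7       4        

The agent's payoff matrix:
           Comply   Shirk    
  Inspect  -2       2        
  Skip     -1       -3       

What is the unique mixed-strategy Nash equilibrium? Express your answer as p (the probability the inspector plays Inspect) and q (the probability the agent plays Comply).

The agent's indifference between Comply and Shirk determines the inspector's mixing probability p:
  the agent's expected payoff from Comply: p·(-2) + (1−p)·(-1) = -p - 1
  the agent's expected payoff from Shirk: p·2 + (1−p)·(-3) = 5p - 3
  -p - 1 = 5p - 3  ⇒  -6p = -2  ⇒  p = 1/3.
Set the inspector's expected payoff from Inspect equal to that from Skip:
  the inspector's payoff to Inspect: q·(-5) + (1−q)·1 = -6q + 1
  the inspector's payoff to Skip: q·(-7) + (1−q)·4 = -11q + 4
  -6q + 1 = -11q + 4  ⇒  5q = 3  ⇒  q = 3/5.

p = 1/3, q = 3/5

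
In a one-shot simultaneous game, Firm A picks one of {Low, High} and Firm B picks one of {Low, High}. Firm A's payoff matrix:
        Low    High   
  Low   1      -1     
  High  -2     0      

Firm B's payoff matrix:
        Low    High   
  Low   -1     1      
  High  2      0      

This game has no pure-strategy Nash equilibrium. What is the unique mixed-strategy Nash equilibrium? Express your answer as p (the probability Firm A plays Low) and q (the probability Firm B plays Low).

p = 1/2, q = 1/4

Set Firm B's expected payoff from Low equal to that from High:
  Firm B's payoff from Low: p·(-1) + (1−p)·2 = -3p + 2
  Firm B's payoff from High: p·1 + (1−p)·0 = p
  -3p + 2 = p  ⇒  -4p = -2  ⇒  p = 1/2.
In a mixed equilibrium Firm A is indifferent between Low and High; this condition fixes q.
  Firm A's expected payoff from Low: q·1 + (1−q)·(-1) = 2q - 1
  Firm A's expected payoff from High: q·(-2) + (1−q)·0 = -2q
  2q - 1 = -2q  ⇒  4q = 1  ⇒  q = 1/4.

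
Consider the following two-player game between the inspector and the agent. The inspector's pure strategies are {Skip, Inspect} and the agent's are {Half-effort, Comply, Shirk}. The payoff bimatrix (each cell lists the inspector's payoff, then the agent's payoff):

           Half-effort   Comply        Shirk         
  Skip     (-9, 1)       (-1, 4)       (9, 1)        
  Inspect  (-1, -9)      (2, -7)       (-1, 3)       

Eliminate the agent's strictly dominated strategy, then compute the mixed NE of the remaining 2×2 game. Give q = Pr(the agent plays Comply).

q = 10/13

The agent's strategy Half-effort is strictly dominated by Comply: 4 > 1 and -7 > -9. Eliminate Half-effort.
The agent's mix must leave the inspector indifferent between Skip and Inspect.
  the inspector's payoff to Skip: q·(-1) + (1−q)·9 = -10q + 9
  the inspector's payoff to Inspect: q·2 + (1−q)·(-1) = 3q - 1
  -10q + 9 = 3q - 1  ⇒  -13q = -10  ⇒  q = 10/13.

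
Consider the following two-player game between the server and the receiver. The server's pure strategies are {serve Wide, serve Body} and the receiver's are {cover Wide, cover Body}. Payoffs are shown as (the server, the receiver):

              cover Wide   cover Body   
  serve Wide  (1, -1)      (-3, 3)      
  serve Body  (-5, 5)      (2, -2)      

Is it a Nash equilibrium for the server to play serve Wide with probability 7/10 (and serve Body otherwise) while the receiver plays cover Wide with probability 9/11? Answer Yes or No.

Given the server's mix p = 7/10, the receiver's payoff from cover Wide is 4/5 but from cover Body is 3/2. The receiver strictly prefers cover Body, so the receiver would not mix.
So the proposed profile is not a Nash equilibrium.

No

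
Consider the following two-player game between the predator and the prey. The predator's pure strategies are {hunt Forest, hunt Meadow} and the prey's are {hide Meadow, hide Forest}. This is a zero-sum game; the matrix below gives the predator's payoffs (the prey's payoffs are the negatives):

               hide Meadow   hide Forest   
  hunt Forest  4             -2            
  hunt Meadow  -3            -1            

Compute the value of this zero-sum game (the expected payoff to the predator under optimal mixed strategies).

The prey's mix must leave the predator indifferent between hunt Forest and hunt Meadow.
  the predator's payoff from hunt Forest: q·4 + (1−q)·(-2) = 6q - 2
  the predator's payoff from hunt Meadow: q·(-3) + (1−q)·(-1) = -2q - 1
  6q - 2 = -2q - 1  ⇒  8q = 1  ⇒  q = 1/8.
The value is the predator's expected payoff against this mix (using hunt Forest): (1/8)·4 + (7/8)·(-2) = -5/4.

v = -5/4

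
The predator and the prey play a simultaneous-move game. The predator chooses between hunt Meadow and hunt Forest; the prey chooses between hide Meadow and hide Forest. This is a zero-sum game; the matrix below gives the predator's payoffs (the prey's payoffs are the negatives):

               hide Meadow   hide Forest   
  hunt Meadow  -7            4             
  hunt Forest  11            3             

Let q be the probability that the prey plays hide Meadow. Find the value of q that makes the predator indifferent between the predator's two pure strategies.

q = 1/19

Set the predator's expected payoff from hunt Meadow equal to that from hunt Forest:
  the predator's payoff from hunt Meadow: q·(-7) + (1−q)·4 = -11q + 4
  the predator's payoff from hunt Forest: q·11 + (1−q)·3 = 8q + 3
  -11q + 4 = 8q + 3  ⇒  -19q = -1  ⇒  q = 1/19.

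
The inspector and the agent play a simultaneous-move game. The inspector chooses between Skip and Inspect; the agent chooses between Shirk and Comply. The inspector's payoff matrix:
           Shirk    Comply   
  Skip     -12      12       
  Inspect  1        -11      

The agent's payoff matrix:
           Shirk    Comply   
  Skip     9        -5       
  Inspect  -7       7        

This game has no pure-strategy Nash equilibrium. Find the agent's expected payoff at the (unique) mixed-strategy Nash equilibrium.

1

Set the agent's expected payoff from Shirk equal to that from Comply:
  the agent's payoff from Shirk: p·9 + (1−p)·(-7) = 16p - 7
  the agent's payoff from Comply: p·(-5) + (1−p)·7 = -12p + 7
  16p - 7 = -12p + 7  ⇒  28p = 14  ⇒  p = 1/2.
At equilibrium the agent is indifferent across columns, so the agent's payoff equals the payoff from Shirk: (1/2)·9 + (1/2)·(-7) = 1.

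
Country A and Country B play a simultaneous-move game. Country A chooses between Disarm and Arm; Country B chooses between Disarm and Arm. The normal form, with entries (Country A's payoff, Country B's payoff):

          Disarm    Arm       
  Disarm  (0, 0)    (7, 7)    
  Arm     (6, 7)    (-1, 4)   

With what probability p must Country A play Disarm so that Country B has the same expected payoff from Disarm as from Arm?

p = 3/10

Country B's indifference between Disarm and Arm determines Country A's mixing probability p:
  Country B's expected payoff from Disarm: p·0 + (1−p)·7 = -7p + 7
  Country B's expected payoff from Arm: p·7 + (1−p)·4 = 3p + 4
  -7p + 7 = 3p + 4  ⇒  -10p = -3  ⇒  p = 3/10.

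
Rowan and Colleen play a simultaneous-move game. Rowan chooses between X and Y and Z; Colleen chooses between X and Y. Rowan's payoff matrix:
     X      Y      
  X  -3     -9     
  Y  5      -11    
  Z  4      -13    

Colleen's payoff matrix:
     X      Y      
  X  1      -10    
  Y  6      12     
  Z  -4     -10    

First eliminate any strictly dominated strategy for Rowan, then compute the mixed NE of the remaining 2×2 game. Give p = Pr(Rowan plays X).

p = 6/17

Rowan's strategy Z is strictly dominated by Y: 5 > 4 and -11 > -13. Eliminate Z.
For Colleen to be willing to mix, Colleen must be indifferent between X and Y, which pins down Rowan's mix.
  Colleen's payoff from X: p·1 + (1−p)·6 = -5p + 6
  Colleen's payoff from Y: p·(-10) + (1−p)·12 = -22p + 12
  -5p + 6 = -22p + 12  ⇒  17p = 6  ⇒  p = 6/17.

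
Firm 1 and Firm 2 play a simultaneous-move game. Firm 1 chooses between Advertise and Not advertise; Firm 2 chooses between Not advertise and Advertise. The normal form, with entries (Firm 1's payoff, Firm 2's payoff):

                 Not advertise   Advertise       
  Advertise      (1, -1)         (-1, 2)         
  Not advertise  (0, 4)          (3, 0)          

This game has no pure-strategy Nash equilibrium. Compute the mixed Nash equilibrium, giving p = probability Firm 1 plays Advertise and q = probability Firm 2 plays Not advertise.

Set Firm 2's expected payoff from Not advertise equal to that from Advertise:
  Firm 2's payoff from Not advertise: p·(-1) + (1−p)·4 = -5p + 4
  Firm 2's payoff from Advertise: p·2 + (1−p)·0 = 2p
  -5p + 4 = 2p  ⇒  -7p = -4  ⇒  p = 4/7.
Firm 2's mix must leave Firm 1 indifferent between Advertise and Not advertise.
  Firm 1's payoff to Advertise: q·1 + (1−q)·(-1) = 2q - 1
  Firm 1's payoff to Not advertise: q·0 + (1−q)·3 = -3q + 3
  2q - 1 = -3q + 3  ⇒  5q = 4  ⇒  q = 4/5.

p = 4/7, q = 4/5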